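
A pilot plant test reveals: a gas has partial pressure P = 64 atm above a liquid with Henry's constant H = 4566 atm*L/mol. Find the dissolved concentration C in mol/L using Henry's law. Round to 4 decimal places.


C = P / H
C = 64 / 4566
C = 0.0140 mol/L


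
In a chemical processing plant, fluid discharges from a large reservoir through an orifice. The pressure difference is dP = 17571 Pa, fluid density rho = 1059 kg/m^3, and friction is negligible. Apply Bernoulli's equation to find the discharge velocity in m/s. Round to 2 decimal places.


v = sqrt(2*dP/rho)
v = sqrt(2*17571/1059)
v = sqrt(33.184136)
v = 5.76 m/s


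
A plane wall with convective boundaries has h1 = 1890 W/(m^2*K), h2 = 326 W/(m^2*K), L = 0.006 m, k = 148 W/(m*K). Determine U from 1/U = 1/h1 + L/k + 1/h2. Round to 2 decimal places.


1/U = 1/h1 + L/k + 1/h2
1/U = 1/1890 + 0.006/148 + 1/326
1/U = 0.0005291005 + 4.05405e-05 + 0.0030674847
1/U = 0.0036371257
U = 274.94 W/(m^2*K)


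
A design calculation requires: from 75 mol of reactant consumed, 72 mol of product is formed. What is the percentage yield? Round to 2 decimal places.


Yield = (moles product / moles consumed) * 100%
Yield = (72 / 75) * 100
Yield = 0.96 * 100
Yield = 96.00%


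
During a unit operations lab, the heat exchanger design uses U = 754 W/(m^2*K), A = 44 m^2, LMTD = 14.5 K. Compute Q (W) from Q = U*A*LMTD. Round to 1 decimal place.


Q = U * A * LMTD
Q = 754 * 44 * 14.5
Q = 481052.0 W


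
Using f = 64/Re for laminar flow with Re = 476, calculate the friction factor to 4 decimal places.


f = 64 / Re
f = 64 / 476
f = 0.1345


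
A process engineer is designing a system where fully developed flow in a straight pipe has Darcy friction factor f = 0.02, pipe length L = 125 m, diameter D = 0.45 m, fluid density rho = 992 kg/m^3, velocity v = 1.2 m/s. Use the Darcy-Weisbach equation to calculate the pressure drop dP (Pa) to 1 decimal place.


dP = f * (L/D) * (rho*v^2/2)
dP = 0.02 * (125/0.45) * (992*1.2^2/2)
L/D = 277.77777778
rho*v^2/2 = 992*1.44/2 = 714.24
dP = 0.02 * 277.77777778 * 714.24
dP = 3968.0 Pa


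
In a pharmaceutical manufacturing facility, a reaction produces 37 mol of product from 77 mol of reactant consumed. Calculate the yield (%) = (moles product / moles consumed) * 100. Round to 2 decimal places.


Yield = (moles product / moles consumed) * 100%
Yield = (37 / 77) * 100
Yield = 0.4805 * 100
Yield = 48.05%


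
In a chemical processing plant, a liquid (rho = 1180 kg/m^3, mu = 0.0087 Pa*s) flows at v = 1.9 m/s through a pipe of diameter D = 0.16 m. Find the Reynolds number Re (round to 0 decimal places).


Re = rho * v * D / mu
Re = 1180 * 1.9 * 0.16 / 0.0087
Re = 358.72 / 0.0087
Re = 41232


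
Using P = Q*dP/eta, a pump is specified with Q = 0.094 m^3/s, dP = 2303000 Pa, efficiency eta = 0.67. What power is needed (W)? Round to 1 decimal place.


P = Q * dP / eta
P = 0.094 * 2303000 / 0.67
P = 216482.0 / 0.67
P = 323107.5 W


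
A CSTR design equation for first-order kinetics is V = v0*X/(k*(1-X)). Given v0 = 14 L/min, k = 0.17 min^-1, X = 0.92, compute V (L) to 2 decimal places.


V = v0 * X / (k * (1 - X))
V = 14 * 0.92 / (0.17 * (1 - 0.92))
V = 12.88 / (0.17 * 0.08)
V = 12.88 / 0.0136
V = 947.06 L


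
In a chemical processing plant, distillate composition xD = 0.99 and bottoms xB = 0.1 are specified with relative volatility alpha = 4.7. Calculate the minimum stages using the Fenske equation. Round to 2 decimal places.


N_min = ln((xD*(1-xB))/(xB*(1-xD))) / ln(alpha)
Numerator inside ln: 0.891 / 0.001 = 891.0
ln(891.0) = 6.792344
ln(alpha) = ln(4.7) = 1.547563
N_min = 6.792344 / 1.547563 = 4.39


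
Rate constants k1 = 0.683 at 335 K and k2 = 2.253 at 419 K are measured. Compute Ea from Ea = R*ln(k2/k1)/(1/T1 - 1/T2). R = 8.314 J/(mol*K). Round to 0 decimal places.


Ea = R * ln(k2/k1) / (1/T1 - 1/T2)
ln(k2/k1) = ln(2.253/0.683) = 1.1935231
1/T1 - 1/T2 = 1/335 - 1/419 = 0.000598439782
Ea = 8.314 * 1.1935231 / 0.000598439782
Ea = 16581 J/mol


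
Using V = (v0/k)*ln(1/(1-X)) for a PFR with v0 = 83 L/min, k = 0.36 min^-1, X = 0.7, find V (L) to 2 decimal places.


V = (v0/k) * ln(1/(1-X))
V = (83/0.36) * ln(1/(1-0.7))
V = 230.555556 * ln(3.333333)
V = 230.555556 * 1.203973
V = 277.58 L


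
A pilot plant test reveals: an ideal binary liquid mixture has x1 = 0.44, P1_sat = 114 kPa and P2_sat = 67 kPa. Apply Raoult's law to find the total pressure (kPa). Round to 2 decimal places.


P = x1*P1_sat + x2*P2_sat
x2 = 1 - x1 = 1 - 0.44 = 0.56
P = 0.44*114 + 0.56*67
P = 50.16 + 37.52
P = 87.68 kPa


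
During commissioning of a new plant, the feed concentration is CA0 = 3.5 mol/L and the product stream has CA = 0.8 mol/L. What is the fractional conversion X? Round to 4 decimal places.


X = (CA0 - CA) / CA0
X = (3.5 - 0.8) / 3.5
X = 2.7 / 3.5
X = 0.7714


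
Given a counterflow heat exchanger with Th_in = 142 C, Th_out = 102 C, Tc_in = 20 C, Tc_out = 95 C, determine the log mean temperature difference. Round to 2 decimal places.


dT1 = Th_in - Tc_out = 142 - 95 = 47
dT2 = Th_out - Tc_in = 102 - 20 = 82
LMTD = (dT1 - dT2) / ln(dT1/dT2)
LMTD = (47 - 82) / ln(47/82)
LMTD = 62.88 K


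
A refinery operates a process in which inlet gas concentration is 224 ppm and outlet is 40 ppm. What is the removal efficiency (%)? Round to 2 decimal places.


Efficiency = (G_in - G_out) / G_in * 100%
Efficiency = (224 - 40) / 224 * 100
Efficiency = 184 / 224 * 100
Efficiency = 82.14%


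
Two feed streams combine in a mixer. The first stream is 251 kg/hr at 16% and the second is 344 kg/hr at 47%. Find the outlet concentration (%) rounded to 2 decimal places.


Mass balance on solute: F1*x1 + F2*x2 = F3*x3
F3 = F1 + F2 = 251 + 344 = 595 kg/hr
x3 = (F1*x1 + F2*x2)/F3
x3 = (251*0.16 + 344*0.47) / 595
x3 = 33.92%


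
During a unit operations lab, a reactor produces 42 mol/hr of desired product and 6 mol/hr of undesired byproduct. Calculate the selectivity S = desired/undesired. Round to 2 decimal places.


S = desired product rate / undesired product rate
S = 42 / 6
S = 7.00


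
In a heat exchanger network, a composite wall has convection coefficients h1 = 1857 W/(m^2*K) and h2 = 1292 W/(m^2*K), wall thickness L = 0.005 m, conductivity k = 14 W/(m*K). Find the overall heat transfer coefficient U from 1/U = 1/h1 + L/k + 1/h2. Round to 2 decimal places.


1/U = 1/h1 + L/k + 1/h2
1/U = 1/1857 + 0.005/14 + 1/1292
1/U = 0.000538503 + 0.0003571429 + 0.0007739938
1/U = 0.0016696397
U = 598.93 W/(m^2*K)


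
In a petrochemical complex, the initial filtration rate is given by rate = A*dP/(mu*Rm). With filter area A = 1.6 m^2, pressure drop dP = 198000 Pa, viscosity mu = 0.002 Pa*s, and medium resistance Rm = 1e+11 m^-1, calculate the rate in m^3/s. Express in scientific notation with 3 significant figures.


rate = A * dP / (mu * Rm)
rate = 1.6 * 198000 / (0.002 * 1e+11)
rate = 316800.0 / 2.000e+08
rate = 1.58e-03 m^3/s


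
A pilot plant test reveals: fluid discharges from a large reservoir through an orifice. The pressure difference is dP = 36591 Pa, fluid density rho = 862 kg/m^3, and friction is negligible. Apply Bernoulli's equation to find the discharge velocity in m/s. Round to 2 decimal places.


v = sqrt(2*dP/rho)
v = sqrt(2*36591/862)
v = sqrt(84.897912)
v = 9.21 m/s


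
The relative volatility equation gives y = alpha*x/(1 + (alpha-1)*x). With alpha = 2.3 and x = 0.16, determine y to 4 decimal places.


y = alpha*x / (1 + (alpha-1)*x)
y = 2.3*0.16 / (1 + (2.3-1)*0.16)
y = 0.368 / (1 + 0.208)
y = 0.368 / 1.208
y = 0.3046


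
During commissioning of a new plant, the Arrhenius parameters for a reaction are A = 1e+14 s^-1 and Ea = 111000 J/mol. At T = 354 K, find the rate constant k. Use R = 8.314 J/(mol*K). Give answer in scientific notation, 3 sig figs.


k = A * exp(-Ea/(R*T))
k = 1e+14 * exp(-111000 / (8.314 * 354))
k = 1e+14 * exp(-37.714617)
k = 4.18e-03


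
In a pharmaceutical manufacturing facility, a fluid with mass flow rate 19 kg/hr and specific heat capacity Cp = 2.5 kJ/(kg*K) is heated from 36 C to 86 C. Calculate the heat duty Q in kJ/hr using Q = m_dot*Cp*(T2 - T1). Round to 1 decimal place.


Q = m_dot * Cp * (T2 - T1)
Q = 19 * 2.5 * (86 - 36)
Q = 19 * 2.5 * 50
Q = 2375.0 kJ/hr


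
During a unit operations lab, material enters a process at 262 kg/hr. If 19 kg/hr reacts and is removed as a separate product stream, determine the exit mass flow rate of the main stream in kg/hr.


Steady-state mass balance on the main outlet: F_out = F_in - F_removed
F_out = 262 - 19
F_out = 243 kg/hr


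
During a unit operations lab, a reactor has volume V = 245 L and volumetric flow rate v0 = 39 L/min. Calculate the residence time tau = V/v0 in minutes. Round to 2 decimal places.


tau = V / v0
tau = 245 / 39
tau = 6.28 min


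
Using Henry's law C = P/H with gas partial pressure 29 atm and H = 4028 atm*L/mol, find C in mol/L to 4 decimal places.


C = P / H
C = 29 / 4028
C = 0.0072 mol/L


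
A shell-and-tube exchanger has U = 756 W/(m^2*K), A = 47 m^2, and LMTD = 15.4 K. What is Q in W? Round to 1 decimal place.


Q = U * A * LMTD
Q = 756 * 47 * 15.4
Q = 547192.8 W


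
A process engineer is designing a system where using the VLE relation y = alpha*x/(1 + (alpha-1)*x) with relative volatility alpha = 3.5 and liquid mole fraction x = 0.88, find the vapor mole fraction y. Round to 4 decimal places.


y = alpha*x / (1 + (alpha-1)*x)
y = 3.5*0.88 / (1 + (3.5-1)*0.88)
y = 3.08 / (1 + 2.2)
y = 3.08 / 3.2
y = 0.9625


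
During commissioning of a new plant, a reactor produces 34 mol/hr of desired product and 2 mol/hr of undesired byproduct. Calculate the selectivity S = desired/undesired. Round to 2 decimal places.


S = desired product rate / undesired product rate
S = 34 / 2
S = 17.00


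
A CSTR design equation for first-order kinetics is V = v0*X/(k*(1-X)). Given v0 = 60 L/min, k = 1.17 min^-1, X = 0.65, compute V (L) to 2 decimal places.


V = v0 * X / (k * (1 - X))
V = 60 * 0.65 / (1.17 * (1 - 0.65))
V = 39.0 / (1.17 * 0.35)
V = 39.0 / 0.4095
V = 95.24 L


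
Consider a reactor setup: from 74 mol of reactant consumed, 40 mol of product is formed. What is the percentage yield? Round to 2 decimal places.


Yield = (moles product / moles consumed) * 100%
Yield = (40 / 74) * 100
Yield = 0.5405 * 100
Yield = 54.05%


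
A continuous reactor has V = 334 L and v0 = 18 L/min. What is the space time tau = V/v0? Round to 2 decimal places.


tau = V / v0
tau = 334 / 18
tau = 18.56 min


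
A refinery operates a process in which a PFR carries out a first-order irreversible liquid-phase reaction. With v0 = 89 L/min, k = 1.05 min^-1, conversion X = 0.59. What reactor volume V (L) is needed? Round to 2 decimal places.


V = (v0/k) * ln(1/(1-X))
V = (89/1.05) * ln(1/(1-0.59))
V = 84.761905 * ln(2.439024)
V = 84.761905 * 0.891598
V = 75.57 L


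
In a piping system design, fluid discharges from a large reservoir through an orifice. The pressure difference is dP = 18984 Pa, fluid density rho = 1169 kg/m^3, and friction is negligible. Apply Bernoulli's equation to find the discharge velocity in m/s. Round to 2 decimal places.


v = sqrt(2*dP/rho)
v = sqrt(2*18984/1169)
v = sqrt(32.479042)
v = 5.70 m/s


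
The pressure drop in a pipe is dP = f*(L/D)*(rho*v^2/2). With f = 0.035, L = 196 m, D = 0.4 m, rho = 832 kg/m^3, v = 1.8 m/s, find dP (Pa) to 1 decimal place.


dP = f * (L/D) * (rho*v^2/2)
dP = 0.035 * (196/0.4) * (832*1.8^2/2)
L/D = 490.0
rho*v^2/2 = 832*3.24/2 = 1347.84
dP = 0.035 * 490.0 * 1347.84
dP = 23115.5 Pa


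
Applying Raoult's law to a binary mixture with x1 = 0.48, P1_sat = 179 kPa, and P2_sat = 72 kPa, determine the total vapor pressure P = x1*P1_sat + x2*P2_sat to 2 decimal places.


P = x1*P1_sat + x2*P2_sat
x2 = 1 - x1 = 1 - 0.48 = 0.52
P = 0.48*179 + 0.52*72
P = 85.92 + 37.44
P = 123.36 kPa


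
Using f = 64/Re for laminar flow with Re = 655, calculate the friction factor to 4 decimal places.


f = 64 / Re
f = 64 / 655
f = 0.0977


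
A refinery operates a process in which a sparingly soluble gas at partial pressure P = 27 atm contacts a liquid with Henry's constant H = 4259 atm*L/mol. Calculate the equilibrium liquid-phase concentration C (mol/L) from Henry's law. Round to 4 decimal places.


C = P / H
C = 27 / 4259
C = 0.0063 mol/L


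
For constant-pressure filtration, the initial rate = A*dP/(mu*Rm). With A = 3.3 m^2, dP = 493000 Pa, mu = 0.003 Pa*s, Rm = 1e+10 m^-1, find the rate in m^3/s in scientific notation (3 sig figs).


rate = A * dP / (mu * Rm)
rate = 3.3 * 493000 / (0.003 * 1e+10)
rate = 1626900.0 / 3.000e+07
rate = 5.42e-02 m^3/s


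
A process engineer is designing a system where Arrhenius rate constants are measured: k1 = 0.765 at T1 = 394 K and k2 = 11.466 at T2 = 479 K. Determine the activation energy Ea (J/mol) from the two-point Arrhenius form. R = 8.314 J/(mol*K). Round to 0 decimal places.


Ea = R * ln(k2/k1) / (1/T1 - 1/T2)
ln(k2/k1) = ln(11.466/0.765) = 2.7072656
1/T1 - 1/T2 = 1/394 - 1/479 = 0.000450388394
Ea = 8.314 * 2.7072656 / 0.000450388394
Ea = 49975 J/mol


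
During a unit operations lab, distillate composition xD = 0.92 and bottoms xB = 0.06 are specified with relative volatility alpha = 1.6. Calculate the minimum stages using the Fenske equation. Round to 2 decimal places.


N_min = ln((xD*(1-xB))/(xB*(1-xD))) / ln(alpha)
Numerator inside ln: 0.8648 / 0.0048 = 180.166667
ln(180.166667) = 5.193882
ln(alpha) = ln(1.6) = 0.470004
N_min = 5.193882 / 0.470004 = 11.05


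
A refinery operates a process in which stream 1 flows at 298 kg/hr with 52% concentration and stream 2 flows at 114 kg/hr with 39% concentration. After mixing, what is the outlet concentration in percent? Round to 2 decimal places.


Mass balance on solute: F1*x1 + F2*x2 = F3*x3
F3 = F1 + F2 = 298 + 114 = 412 kg/hr
x3 = (F1*x1 + F2*x2)/F3
x3 = (298*0.52 + 114*0.39) / 412
x3 = 48.40%


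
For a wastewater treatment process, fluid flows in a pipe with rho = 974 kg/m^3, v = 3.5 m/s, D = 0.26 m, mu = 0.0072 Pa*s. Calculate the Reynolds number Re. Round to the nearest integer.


Re = rho * v * D / mu
Re = 974 * 3.5 * 0.26 / 0.0072
Re = 886.34 / 0.0072
Re = 123103


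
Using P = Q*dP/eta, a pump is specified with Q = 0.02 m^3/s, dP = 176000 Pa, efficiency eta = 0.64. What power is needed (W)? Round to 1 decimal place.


P = Q * dP / eta
P = 0.02 * 176000 / 0.64
P = 3520.0 / 0.64
P = 5500.0 W


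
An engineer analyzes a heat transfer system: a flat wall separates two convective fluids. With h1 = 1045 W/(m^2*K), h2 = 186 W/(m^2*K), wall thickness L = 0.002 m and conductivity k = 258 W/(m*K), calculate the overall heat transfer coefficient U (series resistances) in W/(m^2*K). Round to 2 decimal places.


1/U = 1/h1 + L/k + 1/h2
1/U = 1/1045 + 0.002/258 + 1/186
1/U = 0.0009569378 + 7.7519e-06 + 0.0053763441
1/U = 0.0063410338
U = 157.70 W/(m^2*K)


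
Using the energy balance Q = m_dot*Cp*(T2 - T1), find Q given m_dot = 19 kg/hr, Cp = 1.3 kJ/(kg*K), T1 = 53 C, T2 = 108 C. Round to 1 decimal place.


Q = m_dot * Cp * (T2 - T1)
Q = 19 * 1.3 * (108 - 53)
Q = 19 * 1.3 * 55
Q = 1358.5 kJ/hr


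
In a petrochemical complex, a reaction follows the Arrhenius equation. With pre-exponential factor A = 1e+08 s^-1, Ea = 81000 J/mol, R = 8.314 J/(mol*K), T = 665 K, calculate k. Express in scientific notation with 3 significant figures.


k = A * exp(-Ea/(R*T))
k = 1e+08 * exp(-81000 / (8.314 * 665))
k = 1e+08 * exp(-14.650531)
k = 4.34e+01


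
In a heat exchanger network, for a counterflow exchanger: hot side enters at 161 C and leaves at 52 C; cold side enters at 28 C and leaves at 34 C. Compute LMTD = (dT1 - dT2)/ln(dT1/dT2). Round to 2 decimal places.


dT1 = Th_in - Tc_out = 161 - 34 = 127
dT2 = Th_out - Tc_in = 52 - 28 = 24
LMTD = (dT1 - dT2) / ln(dT1/dT2)
LMTD = (127 - 24) / ln(127/24)
LMTD = 61.82 K


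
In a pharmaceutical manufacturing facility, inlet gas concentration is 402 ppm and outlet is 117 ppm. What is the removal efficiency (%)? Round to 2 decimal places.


Efficiency = (G_in - G_out) / G_in * 100%
Efficiency = (402 - 117) / 402 * 100
Efficiency = 285 / 402 * 100
Efficiency = 70.90%


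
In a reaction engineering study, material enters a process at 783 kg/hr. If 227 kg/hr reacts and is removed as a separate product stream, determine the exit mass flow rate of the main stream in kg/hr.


Steady-state mass balance on the main outlet: F_out = F_in - F_removed
F_out = 783 - 227
F_out = 556 kg/hr


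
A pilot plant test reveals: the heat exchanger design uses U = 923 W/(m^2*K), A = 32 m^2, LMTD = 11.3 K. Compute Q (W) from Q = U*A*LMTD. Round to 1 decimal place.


Q = U * A * LMTD
Q = 923 * 32 * 11.3
Q = 333756.8 W


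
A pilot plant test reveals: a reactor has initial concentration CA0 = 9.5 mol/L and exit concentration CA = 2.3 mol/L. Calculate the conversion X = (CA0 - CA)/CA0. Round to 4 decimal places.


X = (CA0 - CA) / CA0
X = (9.5 - 2.3) / 9.5
X = 7.2 / 9.5
X = 0.7579


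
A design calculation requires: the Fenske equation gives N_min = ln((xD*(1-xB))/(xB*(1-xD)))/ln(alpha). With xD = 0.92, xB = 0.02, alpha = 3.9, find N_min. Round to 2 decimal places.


N_min = ln((xD*(1-xB))/(xB*(1-xD))) / ln(alpha)
Numerator inside ln: 0.9016 / 0.0016 = 563.5
ln(563.5) = 6.334167
ln(alpha) = ln(3.9) = 1.360977
N_min = 6.334167 / 1.360977 = 4.65


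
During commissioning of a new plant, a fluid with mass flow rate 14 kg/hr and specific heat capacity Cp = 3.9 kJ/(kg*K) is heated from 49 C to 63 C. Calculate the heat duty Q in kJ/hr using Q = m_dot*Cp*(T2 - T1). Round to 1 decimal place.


Q = m_dot * Cp * (T2 - T1)
Q = 14 * 3.9 * (63 - 49)
Q = 14 * 3.9 * 14
Q = 764.4 kJ/hr


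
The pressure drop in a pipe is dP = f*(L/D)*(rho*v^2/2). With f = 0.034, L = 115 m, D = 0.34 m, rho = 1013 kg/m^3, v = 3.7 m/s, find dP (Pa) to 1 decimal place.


dP = f * (L/D) * (rho*v^2/2)
dP = 0.034 * (115/0.34) * (1013*3.7^2/2)
L/D = 338.23529412
rho*v^2/2 = 1013*13.69/2 = 6933.985
dP = 0.034 * 338.23529412 * 6933.985
dP = 79740.8 Pa


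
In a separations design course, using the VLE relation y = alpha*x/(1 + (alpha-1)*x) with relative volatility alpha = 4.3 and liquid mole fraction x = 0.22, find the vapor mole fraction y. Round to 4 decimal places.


y = alpha*x / (1 + (alpha-1)*x)
y = 4.3*0.22 / (1 + (4.3-1)*0.22)
y = 0.946 / (1 + 0.726)
y = 0.946 / 1.726
y = 0.5481


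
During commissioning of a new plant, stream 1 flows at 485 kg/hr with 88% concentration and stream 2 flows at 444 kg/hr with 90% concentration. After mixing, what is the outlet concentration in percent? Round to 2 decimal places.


Mass balance on solute: F1*x1 + F2*x2 = F3*x3
F3 = F1 + F2 = 485 + 444 = 929 kg/hr
x3 = (F1*x1 + F2*x2)/F3
x3 = (485*0.88 + 444*0.9) / 929
x3 = 88.96%


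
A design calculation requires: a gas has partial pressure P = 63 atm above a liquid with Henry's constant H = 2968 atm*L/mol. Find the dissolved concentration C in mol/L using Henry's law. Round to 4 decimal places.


C = P / H
C = 63 / 2968
C = 0.0212 mol/L


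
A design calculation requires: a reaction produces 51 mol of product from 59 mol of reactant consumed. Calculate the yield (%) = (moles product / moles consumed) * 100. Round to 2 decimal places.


Yield = (moles product / moles consumed) * 100%
Yield = (51 / 59) * 100
Yield = 0.8644 * 100
Yield = 86.44%


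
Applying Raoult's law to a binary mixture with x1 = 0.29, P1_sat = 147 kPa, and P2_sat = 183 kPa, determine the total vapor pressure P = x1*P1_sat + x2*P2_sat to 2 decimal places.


P = x1*P1_sat + x2*P2_sat
x2 = 1 - x1 = 1 - 0.29 = 0.71
P = 0.29*147 + 0.71*183
P = 42.63 + 129.93
P = 172.56 kPa


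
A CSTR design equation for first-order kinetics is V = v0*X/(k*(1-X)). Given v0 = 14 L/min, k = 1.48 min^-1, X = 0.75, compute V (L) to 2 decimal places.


V = v0 * X / (k * (1 - X))
V = 14 * 0.75 / (1.48 * (1 - 0.75))
V = 10.5 / (1.48 * 0.25)
V = 10.5 / 0.37
V = 28.38 L


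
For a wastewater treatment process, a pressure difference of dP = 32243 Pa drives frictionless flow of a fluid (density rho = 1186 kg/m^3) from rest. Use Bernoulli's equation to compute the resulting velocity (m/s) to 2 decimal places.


v = sqrt(2*dP/rho)
v = sqrt(2*32243/1186)
v = sqrt(54.372681)
v = 7.37 m/s


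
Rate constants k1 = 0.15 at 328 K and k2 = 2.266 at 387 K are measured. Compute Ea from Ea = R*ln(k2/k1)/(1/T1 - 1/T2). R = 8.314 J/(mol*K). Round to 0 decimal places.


Ea = R * ln(k2/k1) / (1/T1 - 1/T2)
ln(k2/k1) = ln(2.266/0.15) = 2.7151361
1/T1 - 1/T2 = 1/328 - 1/387 = 0.00046480116
Ea = 8.314 * 2.7151361 / 0.00046480116
Ea = 48566 J/mol


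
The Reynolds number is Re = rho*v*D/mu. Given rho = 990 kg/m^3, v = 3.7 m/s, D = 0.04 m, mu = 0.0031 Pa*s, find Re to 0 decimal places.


Re = rho * v * D / mu
Re = 990 * 3.7 * 0.04 / 0.0031
Re = 146.52 / 0.0031
Re = 47265


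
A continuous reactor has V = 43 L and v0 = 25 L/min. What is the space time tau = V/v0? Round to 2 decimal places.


tau = V / v0
tau = 43 / 25
tau = 1.72 min


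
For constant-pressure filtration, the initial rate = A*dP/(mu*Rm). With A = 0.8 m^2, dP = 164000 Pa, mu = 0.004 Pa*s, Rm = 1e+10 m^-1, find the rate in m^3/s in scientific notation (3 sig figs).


rate = A * dP / (mu * Rm)
rate = 0.8 * 164000 / (0.004 * 1e+10)
rate = 131200.0 / 4.000e+07
rate = 3.28e-03 m^3/s


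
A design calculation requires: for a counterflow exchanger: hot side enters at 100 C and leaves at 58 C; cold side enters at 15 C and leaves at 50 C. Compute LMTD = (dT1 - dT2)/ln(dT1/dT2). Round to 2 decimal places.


dT1 = Th_in - Tc_out = 100 - 50 = 50
dT2 = Th_out - Tc_in = 58 - 15 = 43
LMTD = (dT1 - dT2) / ln(dT1/dT2)
LMTD = (50 - 43) / ln(50/43)
LMTD = 46.41 K


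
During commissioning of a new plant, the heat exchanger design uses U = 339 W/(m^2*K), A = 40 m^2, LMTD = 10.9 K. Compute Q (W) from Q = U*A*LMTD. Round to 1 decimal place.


Q = U * A * LMTD
Q = 339 * 40 * 10.9
Q = 147804.0 W


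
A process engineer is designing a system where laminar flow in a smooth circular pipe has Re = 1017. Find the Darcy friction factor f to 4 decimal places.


f = 64 / Re
f = 64 / 1017
f = 0.0629


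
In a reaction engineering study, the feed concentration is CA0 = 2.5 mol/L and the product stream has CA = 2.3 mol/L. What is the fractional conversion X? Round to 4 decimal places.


X = (CA0 - CA) / CA0
X = (2.5 - 2.3) / 2.5
X = 0.2 / 2.5
X = 0.0800


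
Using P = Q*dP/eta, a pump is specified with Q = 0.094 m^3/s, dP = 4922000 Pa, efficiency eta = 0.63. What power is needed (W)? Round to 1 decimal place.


P = Q * dP / eta
P = 0.094 * 4922000 / 0.63
P = 462668.0 / 0.63
P = 734393.7 W


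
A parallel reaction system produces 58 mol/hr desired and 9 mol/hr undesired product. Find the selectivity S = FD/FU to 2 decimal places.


S = desired product rate / undesired product rate
S = 58 / 9
S = 6.44


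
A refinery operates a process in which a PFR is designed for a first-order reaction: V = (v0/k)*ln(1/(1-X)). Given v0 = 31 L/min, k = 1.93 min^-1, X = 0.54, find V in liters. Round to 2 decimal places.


V = (v0/k) * ln(1/(1-X))
V = (31/1.93) * ln(1/(1-0.54))
V = 16.062176 * ln(2.173913)
V = 16.062176 * 0.776529
V = 12.47 L


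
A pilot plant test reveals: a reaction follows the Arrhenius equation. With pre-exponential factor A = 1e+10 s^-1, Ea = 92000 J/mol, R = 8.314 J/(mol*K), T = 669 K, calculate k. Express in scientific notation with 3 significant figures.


k = A * exp(-Ea/(R*T))
k = 1e+10 * exp(-92000 / (8.314 * 669))
k = 1e+10 * exp(-16.540616)
k = 6.55e+02


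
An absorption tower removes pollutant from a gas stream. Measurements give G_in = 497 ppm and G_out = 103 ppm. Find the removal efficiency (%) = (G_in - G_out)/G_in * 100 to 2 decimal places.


Efficiency = (G_in - G_out) / G_in * 100%
Efficiency = (497 - 103) / 497 * 100
Efficiency = 394 / 497 * 100
Efficiency = 79.28%


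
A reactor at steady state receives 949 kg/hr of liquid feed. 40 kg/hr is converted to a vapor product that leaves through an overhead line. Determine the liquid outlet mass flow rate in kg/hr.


Steady-state mass balance on the main outlet: F_out = F_in - F_removed
F_out = 949 - 40
F_out = 909 kg/hr


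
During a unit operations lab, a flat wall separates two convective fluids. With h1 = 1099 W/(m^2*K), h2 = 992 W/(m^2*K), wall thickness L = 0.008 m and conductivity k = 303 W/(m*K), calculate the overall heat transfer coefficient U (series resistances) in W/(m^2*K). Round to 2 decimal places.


1/U = 1/h1 + L/k + 1/h2
1/U = 1/1099 + 0.008/303 + 1/992
1/U = 0.0009099181 + 2.64026e-05 + 0.0010080645
1/U = 0.0019443852
U = 514.30 W/(m^2*K)


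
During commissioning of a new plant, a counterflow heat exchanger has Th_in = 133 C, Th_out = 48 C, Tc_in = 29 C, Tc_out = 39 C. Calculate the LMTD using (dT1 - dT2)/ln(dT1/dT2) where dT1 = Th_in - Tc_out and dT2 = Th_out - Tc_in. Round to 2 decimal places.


dT1 = Th_in - Tc_out = 133 - 39 = 94
dT2 = Th_out - Tc_in = 48 - 29 = 19
LMTD = (dT1 - dT2) / ln(dT1/dT2)
LMTD = (94 - 19) / ln(94/19)
LMTD = 46.91 K


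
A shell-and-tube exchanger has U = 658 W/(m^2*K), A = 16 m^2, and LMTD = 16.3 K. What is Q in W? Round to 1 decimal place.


Q = U * A * LMTD
Q = 658 * 16 * 16.3
Q = 171606.4 W


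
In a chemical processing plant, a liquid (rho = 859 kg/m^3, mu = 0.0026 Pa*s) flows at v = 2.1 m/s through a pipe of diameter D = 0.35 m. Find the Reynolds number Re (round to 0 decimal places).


Re = rho * v * D / mu
Re = 859 * 2.1 * 0.35 / 0.0026
Re = 631.365 / 0.0026
Re = 242833


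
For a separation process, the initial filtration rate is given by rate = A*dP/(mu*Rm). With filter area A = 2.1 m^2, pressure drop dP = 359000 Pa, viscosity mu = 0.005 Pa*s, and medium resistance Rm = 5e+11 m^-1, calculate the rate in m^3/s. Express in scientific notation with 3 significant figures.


rate = A * dP / (mu * Rm)
rate = 2.1 * 359000 / (0.005 * 5e+11)
rate = 753900.0 / 2.500e+09
rate = 3.02e-04 m^3/s


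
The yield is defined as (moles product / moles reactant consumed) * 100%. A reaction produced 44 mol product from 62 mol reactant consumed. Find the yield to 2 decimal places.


Yield = (moles product / moles consumed) * 100%
Yield = (44 / 62) * 100
Yield = 0.7097 * 100
Yield = 70.97%


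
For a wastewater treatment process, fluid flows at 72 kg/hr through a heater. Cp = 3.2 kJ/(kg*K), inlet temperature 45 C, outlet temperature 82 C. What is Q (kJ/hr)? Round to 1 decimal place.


Q = m_dot * Cp * (T2 - T1)
Q = 72 * 3.2 * (82 - 45)
Q = 72 * 3.2 * 37
Q = 8524.8 kJ/hr


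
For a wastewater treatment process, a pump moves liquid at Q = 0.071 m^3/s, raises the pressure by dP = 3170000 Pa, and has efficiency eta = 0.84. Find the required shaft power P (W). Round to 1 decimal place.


P = Q * dP / eta
P = 0.071 * 3170000 / 0.84
P = 225070.0 / 0.84
P = 267940.5 W


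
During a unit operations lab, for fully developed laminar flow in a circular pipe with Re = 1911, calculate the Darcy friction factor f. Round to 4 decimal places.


f = 64 / Re
f = 64 / 1911
f = 0.0335


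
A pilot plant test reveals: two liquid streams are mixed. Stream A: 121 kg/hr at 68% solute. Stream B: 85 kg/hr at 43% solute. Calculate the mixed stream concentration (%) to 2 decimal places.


Mass balance on solute: F1*x1 + F2*x2 = F3*x3
F3 = F1 + F2 = 121 + 85 = 206 kg/hr
x3 = (F1*x1 + F2*x2)/F3
x3 = (121*0.68 + 85*0.43) / 206
x3 = 57.68%


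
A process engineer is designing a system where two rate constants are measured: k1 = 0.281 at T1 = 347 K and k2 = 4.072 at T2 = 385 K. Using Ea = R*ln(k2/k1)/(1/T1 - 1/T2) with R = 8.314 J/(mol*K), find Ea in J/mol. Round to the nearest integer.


Ea = R * ln(k2/k1) / (1/T1 - 1/T2)
ln(k2/k1) = ln(4.072/0.281) = 2.6735349
1/T1 - 1/T2 = 1/347 - 1/385 = 0.000284441783
Ea = 8.314 * 2.6735349 / 0.000284441783
Ea = 78145 J/mol


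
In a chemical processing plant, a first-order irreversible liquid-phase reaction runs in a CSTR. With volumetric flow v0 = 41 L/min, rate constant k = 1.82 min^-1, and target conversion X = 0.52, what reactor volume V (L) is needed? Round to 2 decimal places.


V = v0 * X / (k * (1 - X))
V = 41 * 0.52 / (1.82 * (1 - 0.52))
V = 21.32 / (1.82 * 0.48)
V = 21.32 / 0.8736
V = 24.40 L


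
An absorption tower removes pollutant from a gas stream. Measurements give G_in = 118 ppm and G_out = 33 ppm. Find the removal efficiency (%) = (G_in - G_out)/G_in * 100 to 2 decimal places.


Efficiency = (G_in - G_out) / G_in * 100%
Efficiency = (118 - 33) / 118 * 100
Efficiency = 85 / 118 * 100
Efficiency = 72.03%


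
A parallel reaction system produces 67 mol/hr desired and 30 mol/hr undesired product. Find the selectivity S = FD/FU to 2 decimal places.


S = desired product rate / undesired product rate
S = 67 / 30
S = 2.23


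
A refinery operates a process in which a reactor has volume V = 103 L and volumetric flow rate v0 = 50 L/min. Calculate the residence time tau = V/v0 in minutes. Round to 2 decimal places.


tau = V / v0
tau = 103 / 50
tau = 2.06 min


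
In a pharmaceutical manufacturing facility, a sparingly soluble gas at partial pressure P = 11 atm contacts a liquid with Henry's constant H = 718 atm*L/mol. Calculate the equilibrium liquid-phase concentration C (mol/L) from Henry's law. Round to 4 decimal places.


C = P / H
C = 11 / 718
C = 0.0153 mol/L


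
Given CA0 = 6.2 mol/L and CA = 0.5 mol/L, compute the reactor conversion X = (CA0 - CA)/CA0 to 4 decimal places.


X = (CA0 - CA) / CA0
X = (6.2 - 0.5) / 6.2
X = 5.7 / 6.2
X = 0.9194


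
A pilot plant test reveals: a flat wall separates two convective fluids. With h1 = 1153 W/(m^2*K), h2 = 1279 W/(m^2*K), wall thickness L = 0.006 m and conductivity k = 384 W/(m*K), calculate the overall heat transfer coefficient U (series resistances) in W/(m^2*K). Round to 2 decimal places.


1/U = 1/h1 + L/k + 1/h2
1/U = 1/1153 + 0.006/384 + 1/1279
1/U = 0.0008673027 + 1.5625e-05 + 0.0007818608
1/U = 0.0016647885
U = 600.68 W/(m^2*K)


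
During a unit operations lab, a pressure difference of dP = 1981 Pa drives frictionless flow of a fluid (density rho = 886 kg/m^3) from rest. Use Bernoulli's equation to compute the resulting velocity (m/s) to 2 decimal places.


v = sqrt(2*dP/rho)
v = sqrt(2*1981/886)
v = sqrt(4.471783)
v = 2.11 m/s


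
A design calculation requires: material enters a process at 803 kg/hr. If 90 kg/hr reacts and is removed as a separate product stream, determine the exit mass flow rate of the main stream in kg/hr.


Steady-state mass balance on the main outlet: F_out = F_in - F_removed
F_out = 803 - 90
F_out = 713 kg/hr


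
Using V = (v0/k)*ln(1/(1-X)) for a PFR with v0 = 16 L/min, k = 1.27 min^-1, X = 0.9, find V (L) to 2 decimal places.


V = (v0/k) * ln(1/(1-X))
V = (16/1.27) * ln(1/(1-0.9))
V = 12.598425 * ln(10.0)
V = 12.598425 * 2.302585
V = 29.01 L


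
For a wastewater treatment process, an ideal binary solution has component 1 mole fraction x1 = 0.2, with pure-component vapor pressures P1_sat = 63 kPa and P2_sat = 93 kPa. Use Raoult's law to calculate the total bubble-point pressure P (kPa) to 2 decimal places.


P = x1*P1_sat + x2*P2_sat
x2 = 1 - x1 = 1 - 0.2 = 0.8
P = 0.2*63 + 0.8*93
P = 12.6 + 74.4
P = 87.00 kPa


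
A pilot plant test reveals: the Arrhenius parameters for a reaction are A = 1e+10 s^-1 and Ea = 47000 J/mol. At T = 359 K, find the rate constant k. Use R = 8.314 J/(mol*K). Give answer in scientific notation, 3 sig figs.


k = A * exp(-Ea/(R*T))
k = 1e+10 * exp(-47000 / (8.314 * 359))
k = 1e+10 * exp(-15.746839)
k = 1.45e+03


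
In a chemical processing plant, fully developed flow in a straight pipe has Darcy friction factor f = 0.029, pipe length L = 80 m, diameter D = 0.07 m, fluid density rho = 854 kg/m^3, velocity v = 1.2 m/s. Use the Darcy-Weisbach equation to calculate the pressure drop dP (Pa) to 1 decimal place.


dP = f * (L/D) * (rho*v^2/2)
dP = 0.029 * (80/0.07) * (854*1.2^2/2)
L/D = 1142.85714286
rho*v^2/2 = 854*1.44/2 = 614.88
dP = 0.029 * 1142.85714286 * 614.88
dP = 20378.9 Pa


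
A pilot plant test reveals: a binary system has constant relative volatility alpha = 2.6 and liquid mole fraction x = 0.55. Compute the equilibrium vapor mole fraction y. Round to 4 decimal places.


y = alpha*x / (1 + (alpha-1)*x)
y = 2.6*0.55 / (1 + (2.6-1)*0.55)
y = 1.43 / (1 + 0.88)
y = 1.43 / 1.88
y = 0.7606


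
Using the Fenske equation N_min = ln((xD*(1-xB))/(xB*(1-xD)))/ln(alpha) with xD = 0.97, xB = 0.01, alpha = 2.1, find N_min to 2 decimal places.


N_min = ln((xD*(1-xB))/(xB*(1-xD))) / ln(alpha)
Numerator inside ln: 0.9603 / 0.0003 = 3201.0
ln(3201.0) = 8.071219
ln(alpha) = ln(2.1) = 0.741937
N_min = 8.071219 / 0.741937 = 10.88


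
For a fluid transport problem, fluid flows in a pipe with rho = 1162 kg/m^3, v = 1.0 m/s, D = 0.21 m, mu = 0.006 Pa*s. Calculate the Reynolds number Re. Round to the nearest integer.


Re = rho * v * D / mu
Re = 1162 * 1.0 * 0.21 / 0.006
Re = 244.02 / 0.006
Re = 40670


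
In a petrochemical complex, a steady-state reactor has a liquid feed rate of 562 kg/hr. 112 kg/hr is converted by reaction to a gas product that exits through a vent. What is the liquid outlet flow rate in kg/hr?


Steady-state mass balance on the main outlet: F_out = F_in - F_removed
F_out = 562 - 112
F_out = 450 kg/hr


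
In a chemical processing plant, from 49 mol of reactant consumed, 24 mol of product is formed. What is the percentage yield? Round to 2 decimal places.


Yield = (moles product / moles consumed) * 100%
Yield = (24 / 49) * 100
Yield = 0.4898 * 100
Yield = 48.98%


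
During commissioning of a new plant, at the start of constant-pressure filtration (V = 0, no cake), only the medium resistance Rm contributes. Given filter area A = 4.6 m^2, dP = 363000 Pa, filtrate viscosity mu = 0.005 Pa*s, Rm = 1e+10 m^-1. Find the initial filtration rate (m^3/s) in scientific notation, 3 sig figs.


rate = A * dP / (mu * Rm)
rate = 4.6 * 363000 / (0.005 * 1e+10)
rate = 1669800.0 / 5.000e+07
rate = 3.34e-02 m^3/s


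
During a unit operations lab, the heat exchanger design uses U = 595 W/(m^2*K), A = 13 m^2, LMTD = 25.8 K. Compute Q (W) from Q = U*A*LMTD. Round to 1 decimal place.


Q = U * A * LMTD
Q = 595 * 13 * 25.8
Q = 199563.0 W


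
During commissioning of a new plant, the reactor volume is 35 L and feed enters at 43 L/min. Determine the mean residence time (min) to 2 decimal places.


tau = V / v0
tau = 35 / 43
tau = 0.81 min


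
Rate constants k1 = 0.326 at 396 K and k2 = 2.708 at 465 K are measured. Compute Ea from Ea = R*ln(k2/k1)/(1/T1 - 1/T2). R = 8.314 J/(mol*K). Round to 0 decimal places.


Ea = R * ln(k2/k1) / (1/T1 - 1/T2)
ln(k2/k1) = ln(2.708/0.326) = 2.1170683
1/T1 - 1/T2 = 1/396 - 1/465 = 0.000374714891
Ea = 8.314 * 2.1170683 / 0.000374714891
Ea = 46973 J/mol


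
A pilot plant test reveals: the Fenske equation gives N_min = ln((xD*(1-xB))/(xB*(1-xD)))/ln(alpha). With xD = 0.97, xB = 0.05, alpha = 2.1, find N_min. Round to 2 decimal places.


N_min = ln((xD*(1-xB))/(xB*(1-xD))) / ln(alpha)
Numerator inside ln: 0.9215 / 0.0015 = 614.333333
ln(614.333333) = 6.420538
ln(alpha) = ln(2.1) = 0.741937
N_min = 6.420538 / 0.741937 = 8.65


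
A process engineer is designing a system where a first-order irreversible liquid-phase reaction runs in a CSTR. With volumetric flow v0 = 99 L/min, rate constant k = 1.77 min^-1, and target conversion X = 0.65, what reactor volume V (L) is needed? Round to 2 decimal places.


V = v0 * X / (k * (1 - X))
V = 99 * 0.65 / (1.77 * (1 - 0.65))
V = 64.35 / (1.77 * 0.35)
V = 64.35 / 0.6195
V = 103.87 L


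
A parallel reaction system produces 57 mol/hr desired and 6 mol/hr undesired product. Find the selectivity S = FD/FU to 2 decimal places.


S = desired product rate / undesired product rate
S = 57 / 6
S = 9.50


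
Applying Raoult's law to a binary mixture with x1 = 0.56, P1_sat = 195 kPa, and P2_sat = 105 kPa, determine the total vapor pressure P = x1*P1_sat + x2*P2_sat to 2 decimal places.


P = x1*P1_sat + x2*P2_sat
x2 = 1 - x1 = 1 - 0.56 = 0.44
P = 0.56*195 + 0.44*105
P = 109.2 + 46.2
P = 155.40 kPa


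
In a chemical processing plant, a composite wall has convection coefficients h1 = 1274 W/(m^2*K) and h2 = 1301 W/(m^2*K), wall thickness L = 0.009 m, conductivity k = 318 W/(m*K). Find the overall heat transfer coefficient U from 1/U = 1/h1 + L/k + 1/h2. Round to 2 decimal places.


1/U = 1/h1 + L/k + 1/h2
1/U = 1/1274 + 0.009/318 + 1/1301
1/U = 0.0007849294 + 2.83019e-05 + 0.0007686395
1/U = 0.0015818708
U = 632.16 W/(m^2*K)


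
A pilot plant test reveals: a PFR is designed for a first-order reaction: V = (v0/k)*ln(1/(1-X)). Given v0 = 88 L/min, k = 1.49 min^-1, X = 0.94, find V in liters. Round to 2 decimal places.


V = (v0/k) * ln(1/(1-X))
V = (88/1.49) * ln(1/(1-0.94))
V = 59.060403 * ln(16.666667)
V = 59.060403 * 2.813411
V = 166.16 L


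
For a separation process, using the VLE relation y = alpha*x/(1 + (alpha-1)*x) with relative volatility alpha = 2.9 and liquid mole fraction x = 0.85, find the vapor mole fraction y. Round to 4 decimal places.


y = alpha*x / (1 + (alpha-1)*x)
y = 2.9*0.85 / (1 + (2.9-1)*0.85)
y = 2.465 / (1 + 1.615)
y = 2.465 / 2.615
y = 0.9426


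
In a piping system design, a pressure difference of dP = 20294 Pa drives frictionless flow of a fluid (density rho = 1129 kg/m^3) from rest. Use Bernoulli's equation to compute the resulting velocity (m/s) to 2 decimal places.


v = sqrt(2*dP/rho)
v = sqrt(2*20294/1129)
v = sqrt(35.950399)
v = 6.00 m/s


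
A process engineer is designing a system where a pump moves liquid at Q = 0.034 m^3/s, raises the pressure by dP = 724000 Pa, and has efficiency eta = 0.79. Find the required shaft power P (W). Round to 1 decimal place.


P = Q * dP / eta
P = 0.034 * 724000 / 0.79
P = 24616.0 / 0.79
P = 31159.5 W


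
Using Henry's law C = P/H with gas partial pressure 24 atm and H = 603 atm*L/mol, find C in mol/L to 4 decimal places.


C = P / H
C = 24 / 603
C = 0.0398 mol/L


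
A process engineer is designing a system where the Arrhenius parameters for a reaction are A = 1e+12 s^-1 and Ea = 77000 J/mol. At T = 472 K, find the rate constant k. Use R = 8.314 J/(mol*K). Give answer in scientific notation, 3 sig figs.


k = A * exp(-Ea/(R*T))
k = 1e+12 * exp(-77000 / (8.314 * 472))
k = 1e+12 * exp(-19.621794)
k = 3.01e+03


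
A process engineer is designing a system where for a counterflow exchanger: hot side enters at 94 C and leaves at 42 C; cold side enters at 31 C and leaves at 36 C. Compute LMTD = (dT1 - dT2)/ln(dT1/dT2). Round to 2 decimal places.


dT1 = Th_in - Tc_out = 94 - 36 = 58
dT2 = Th_out - Tc_in = 42 - 31 = 11
LMTD = (dT1 - dT2) / ln(dT1/dT2)
LMTD = (58 - 11) / ln(58/11)
LMTD = 28.27 K


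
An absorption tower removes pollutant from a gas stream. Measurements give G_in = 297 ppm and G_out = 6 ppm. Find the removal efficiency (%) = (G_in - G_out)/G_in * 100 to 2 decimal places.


Efficiency = (G_in - G_out) / G_in * 100%
Efficiency = (297 - 6) / 297 * 100
Efficiency = 291 / 297 * 100
Efficiency = 97.98%


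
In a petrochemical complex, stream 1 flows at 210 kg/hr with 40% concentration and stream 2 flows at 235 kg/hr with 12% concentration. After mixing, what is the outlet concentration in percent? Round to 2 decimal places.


Mass balance on solute: F1*x1 + F2*x2 = F3*x3
F3 = F1 + F2 = 210 + 235 = 445 kg/hr
x3 = (F1*x1 + F2*x2)/F3
x3 = (210*0.4 + 235*0.12) / 445
x3 = 25.21%


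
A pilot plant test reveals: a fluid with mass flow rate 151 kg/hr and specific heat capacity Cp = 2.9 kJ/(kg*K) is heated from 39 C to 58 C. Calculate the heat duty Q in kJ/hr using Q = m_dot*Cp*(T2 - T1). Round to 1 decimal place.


Q = m_dot * Cp * (T2 - T1)
Q = 151 * 2.9 * (58 - 39)
Q = 151 * 2.9 * 19
Q = 8320.1 kJ/hr
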